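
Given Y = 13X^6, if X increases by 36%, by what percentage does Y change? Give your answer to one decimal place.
532.8%

For Y = 13X^6:
If X → X(1 + 0.36)
Then Y → Y · (1 + 0.36)^6
     ≈ Y · 6.3275

Percentage change = ((1 + 0.36)^6 − 1) × 100% ≈ 532.8%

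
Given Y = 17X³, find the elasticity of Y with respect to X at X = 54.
Elasticity = 3

Elasticity = (dY/dX) · (X/Y)

dY/dX = 51·X²
At X = 54: dY/dX = 148716, Y = 2676888

Elasticity = 148716 · (54 / 2676888) = 3

Interpretation: for a small percentage change in X, the percentage change in Y is approximately 3.00 times as large.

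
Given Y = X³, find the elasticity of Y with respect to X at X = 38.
Elasticity = 3

Elasticity = (dY/dX) · (X/Y)

dY/dX = 3·X²
At X = 38: dY/dX = 4332, Y = 54872

Elasticity = 4332 · (38 / 54872) = 3

Interpretation: for a small percentage change in X, the percentage change in Y is approximately 3.00 times as large.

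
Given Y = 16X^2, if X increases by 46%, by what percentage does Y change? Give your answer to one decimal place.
113.2%

For Y = 16X^2:
If X → X(1 + 0.46)
Then Y → Y · (1 + 0.46)^2
     = Y · 2.1316

Percentage change = ((1 + 0.46)^2 − 1) × 100% ≈ 113.2%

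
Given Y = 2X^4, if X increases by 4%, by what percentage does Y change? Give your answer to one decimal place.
17.0%

For Y = 2X^4:
If X → X(1 + 0.04)
Then Y → Y · (1 + 0.04)^4
     ≈ Y · 1.1699

Percentage change = ((1 + 0.04)^4 − 1) × 100% ≈ 17.0%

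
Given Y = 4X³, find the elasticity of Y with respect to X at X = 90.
Elasticity = 3

Elasticity = (dY/dX) · (X/Y)

dY/dX = 12·X²
At X = 90: dY/dX = 97200, Y = 2916000

Elasticity = 97200 · (90 / 2916000) = 3

Interpretation: for a small percentage change in X, the percentage change in Y is approximately 3.00 times as large.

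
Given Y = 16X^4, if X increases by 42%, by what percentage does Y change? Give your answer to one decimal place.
306.6%

For Y = 16X^4:
If X → X(1 + 0.42)
Then Y → Y · (1 + 0.42)^4
     ≈ Y · 4.0659

Percentage change = ((1 + 0.42)^4 − 1) × 100% ≈ 306.6%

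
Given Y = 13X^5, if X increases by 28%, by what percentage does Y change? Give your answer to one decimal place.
243.6%

For Y = 13X^5:
If X → X(1 + 0.28)
Then Y → Y · (1 + 0.28)^5
     ≈ Y · 3.4360

Percentage change = ((1 + 0.28)^5 − 1) × 100% ≈ 243.6%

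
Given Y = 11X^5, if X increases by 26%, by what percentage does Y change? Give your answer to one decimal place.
217.6%

For Y = 11X^5:
If X → X(1 + 0.26)
Then Y → Y · (1 + 0.26)^5
     ≈ Y · 3.1758

Percentage change = ((1 + 0.26)^5 − 1) × 100% ≈ 217.6%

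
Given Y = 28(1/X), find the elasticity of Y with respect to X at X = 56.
Elasticity = -1

Elasticity = (dY/dX) · (X/Y)

dY/dX = -28/X²
At X = 56: dY/dX = -1/112, Y = 1/2

Elasticity = (-1/112) · (56 / (1/2)) = -1

Interpretation: for a small percentage change in X, the percentage change in Y is approximately -1.00 times as large.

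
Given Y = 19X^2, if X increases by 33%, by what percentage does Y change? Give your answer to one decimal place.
76.9%

For Y = 19X^2:
If X → X(1 + 0.33)
Then Y → Y · (1 + 0.33)^2
     = Y · 1.7689

Percentage change = ((1 + 0.33)^2 − 1) × 100% ≈ 76.9%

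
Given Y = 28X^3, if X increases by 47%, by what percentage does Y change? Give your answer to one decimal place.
217.7%

For Y = 28X^3:
If X → X(1 + 0.47)
Then Y → Y · (1 + 0.47)^3
     ≈ Y · 3.1765

Percentage change = ((1 + 0.47)^3 − 1) × 100% ≈ 217.7%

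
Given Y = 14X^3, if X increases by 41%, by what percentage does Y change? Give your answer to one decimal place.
180.3%

For Y = 14X^3:
If X → X(1 + 0.41)
Then Y → Y · (1 + 0.41)^3
     ≈ Y · 2.8032

Percentage change = ((1 + 0.41)^3 − 1) × 100% ≈ 180.3%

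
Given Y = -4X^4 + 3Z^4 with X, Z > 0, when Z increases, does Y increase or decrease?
Y increases

Taking the partial derivative:
∂Y/∂Z = 12Z^3

∂Y/∂Z = 12Z^3 > 0 (assuming positive values)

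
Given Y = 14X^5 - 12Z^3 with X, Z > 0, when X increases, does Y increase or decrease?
Y increases

Taking the partial derivative:
∂Y/∂X = 70X^4

∂Y/∂X = 70X^4 > 0 (assuming positive values)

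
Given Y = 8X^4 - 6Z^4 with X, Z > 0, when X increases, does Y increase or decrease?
Y increases

Taking the partial derivative:
∂Y/∂X = 32X^3

∂Y/∂X = 32X^3 > 0 (assuming positive values)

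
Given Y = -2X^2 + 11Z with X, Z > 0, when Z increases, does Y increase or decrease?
Y increases

Taking the partial derivative:
∂Y/∂Z = 11

∂Y/∂Z = 11 > 0 (assuming positive values)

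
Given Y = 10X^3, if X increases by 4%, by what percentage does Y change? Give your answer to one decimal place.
12.5%

For Y = 10X^3:
If X → X(1 + 0.04)
Then Y → Y · (1 + 0.04)^3
     ≈ Y · 1.1249

Percentage change = ((1 + 0.04)^3 − 1) × 100% ≈ 12.5%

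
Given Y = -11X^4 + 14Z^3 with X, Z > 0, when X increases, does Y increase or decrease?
Y decreases

Taking the partial derivative:
∂Y/∂X = -44X^3

∂Y/∂X = -44X^3 < 0 (assuming positive values)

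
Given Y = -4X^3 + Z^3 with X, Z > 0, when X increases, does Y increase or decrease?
Y decreases

Taking the partial derivative:
∂Y/∂X = -12X^2

∂Y/∂X = -12X^2 < 0 (assuming positive values)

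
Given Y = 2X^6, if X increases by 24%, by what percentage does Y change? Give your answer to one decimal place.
263.5%

For Y = 2X^6:
If X → X(1 + 0.24)
Then Y → Y · (1 + 0.24)^6
     ≈ Y · 3.6352

Percentage change = ((1 + 0.24)^6 − 1) × 100% ≈ 263.5%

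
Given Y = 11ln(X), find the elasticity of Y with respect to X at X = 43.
Elasticity = 1/ln(43) ≈ 0.2659

Elasticity = (dY/dX) · (X/Y)

dY/dX = 11/X
At X = 43: dY/dX = 11/43, Y = 11·ln(43)

Elasticity = (11/43) · (43 / (11·ln(43))) = 1/ln(43) ≈ 0.2659

Interpretation: for a small percentage change in X, the percentage change in Y is approximately 0.27 times as large.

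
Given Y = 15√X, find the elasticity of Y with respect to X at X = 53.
Elasticity = 1/2

Elasticity = (dY/dX) · (X/Y)

dY/dX = 15/(2·√X)
At X = 53: dY/dX = 15·√53/106, Y = 15·√53

Elasticity = (15·√53/106) · (53 / (15·√53)) = 1/2

Interpretation: for a small percentage change in X, the percentage change in Y is approximately 0.50 times as large.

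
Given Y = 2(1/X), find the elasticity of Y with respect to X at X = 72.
Elasticity = -1

Elasticity = (dY/dX) · (X/Y)

dY/dX = -2/X²
At X = 72: dY/dX = -1/2592, Y = 1/36

Elasticity = (-1/2592) · (72 / (1/36)) = -1

Interpretation: for a small percentage change in X, the percentage change in Y is approximately -1.00 times as large.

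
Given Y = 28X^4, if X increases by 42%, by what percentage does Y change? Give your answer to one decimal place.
306.6%

For Y = 28X^4:
If X → X(1 + 0.42)
Then Y → Y · (1 + 0.42)^4
     ≈ Y · 4.0659

Percentage change = ((1 + 0.42)^4 − 1) × 100% ≈ 306.6%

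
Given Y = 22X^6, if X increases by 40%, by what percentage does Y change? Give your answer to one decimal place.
653.0%

For Y = 22X^6:
If X → X(1 + 0.4)
Then Y → Y · (1 + 0.4)^6
     ≈ Y · 7.5295

Percentage change = ((1 + 0.4)^6 − 1) × 100% ≈ 653.0%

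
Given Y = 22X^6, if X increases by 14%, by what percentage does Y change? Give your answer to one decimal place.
119.5%

For Y = 22X^6:
If X → X(1 + 0.14)
Then Y → Y · (1 + 0.14)^6
     ≈ Y · 2.1950

Percentage change = ((1 + 0.14)^6 − 1) × 100% ≈ 119.5%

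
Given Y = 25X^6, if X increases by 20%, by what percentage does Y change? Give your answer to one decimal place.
198.6%

For Y = 25X^6:
If X → X(1 + 0.2)
Then Y → Y · (1 + 0.2)^6
     ≈ Y · 2.9860

Percentage change = ((1 + 0.2)^6 − 1) × 100% ≈ 198.6%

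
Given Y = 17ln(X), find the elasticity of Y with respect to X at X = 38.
Elasticity = 1/ln(38) ≈ 0.2749

Elasticity = (dY/dX) · (X/Y)

dY/dX = 17/X
At X = 38: dY/dX = 17/38, Y = 17·ln(38)

Elasticity = (17/38) · (38 / (17·ln(38))) = 1/ln(38) ≈ 0.2749

Interpretation: for a small percentage change in X, the percentage change in Y is approximately 0.27 times as large.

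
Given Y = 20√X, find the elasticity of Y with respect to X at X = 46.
Elasticity = 1/2

Elasticity = (dY/dX) · (X/Y)

dY/dX = 10/√X
At X = 46: dY/dX = 5·√46/23, Y = 20·√46

Elasticity = (5·√46/23) · (46 / (20·√46)) = 1/2

Interpretation: for a small percentage change in X, the percentage change in Y is approximately 0.50 times as large.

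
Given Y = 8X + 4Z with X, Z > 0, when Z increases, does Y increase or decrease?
Y increases

Taking the partial derivative:
∂Y/∂Z = 4

∂Y/∂Z = 4 > 0 (assuming positive values)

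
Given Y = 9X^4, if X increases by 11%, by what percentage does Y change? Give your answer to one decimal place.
51.8%

For Y = 9X^4:
If X → X(1 + 0.11)
Then Y → Y · (1 + 0.11)^4
     ≈ Y · 1.5181

Percentage change = ((1 + 0.11)^4 − 1) × 100% ≈ 51.8%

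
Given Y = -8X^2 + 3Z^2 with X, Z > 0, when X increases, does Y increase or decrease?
Y decreases

Taking the partial derivative:
∂Y/∂X = -16X

∂Y/∂X = -16X < 0 (assuming positive values)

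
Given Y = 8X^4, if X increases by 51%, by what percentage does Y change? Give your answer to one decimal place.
419.9%

For Y = 8X^4:
If X → X(1 + 0.51)
Then Y → Y · (1 + 0.51)^4
     ≈ Y · 5.1989

Percentage change = ((1 + 0.51)^4 − 1) × 100% ≈ 419.9%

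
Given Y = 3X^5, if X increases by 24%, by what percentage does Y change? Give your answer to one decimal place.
193.2%

For Y = 3X^5:
If X → X(1 + 0.24)
Then Y → Y · (1 + 0.24)^5
     ≈ Y · 2.9316

Percentage change = ((1 + 0.24)^5 − 1) × 100% ≈ 193.2%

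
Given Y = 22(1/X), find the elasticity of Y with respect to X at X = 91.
Elasticity = -1

Elasticity = (dY/dX) · (X/Y)

dY/dX = -22/X²
At X = 91: dY/dX = -22/8281, Y = 22/91

Elasticity = (-22/8281) · (91 / (22/91)) = -1

Interpretation: for a small percentage change in X, the percentage change in Y is approximately -1.00 times as large.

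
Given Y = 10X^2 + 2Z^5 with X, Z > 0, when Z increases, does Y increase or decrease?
Y increases

Taking the partial derivative:
∂Y/∂Z = 10Z^4

∂Y/∂Z = 10Z^4 > 0 (assuming positive values)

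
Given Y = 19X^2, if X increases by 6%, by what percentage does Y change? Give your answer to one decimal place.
12.4%

For Y = 19X^2:
If X → X(1 + 0.06)
Then Y → Y · (1 + 0.06)^2
     = Y · 1.1236

Percentage change = ((1 + 0.06)^2 − 1) × 100% ≈ 12.4%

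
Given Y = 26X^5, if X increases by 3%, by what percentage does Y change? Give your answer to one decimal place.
15.9%

For Y = 26X^5:
If X → X(1 + 0.03)
Then Y → Y · (1 + 0.03)^5
     ≈ Y · 1.1593

Percentage change = ((1 + 0.03)^5 − 1) × 100% ≈ 15.9%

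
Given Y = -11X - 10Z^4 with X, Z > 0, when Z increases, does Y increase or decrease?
Y decreases

Taking the partial derivative:
∂Y/∂Z = -40Z^3

∂Y/∂Z = -40Z^3 < 0 (assuming positive values)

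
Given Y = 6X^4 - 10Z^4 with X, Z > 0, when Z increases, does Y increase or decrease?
Y decreases

Taking the partial derivative:
∂Y/∂Z = -40Z^3

∂Y/∂Z = -40Z^3 < 0 (assuming positive values)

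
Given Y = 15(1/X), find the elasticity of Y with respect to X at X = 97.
Elasticity = -1

Elasticity = (dY/dX) · (X/Y)

dY/dX = -15/X²
At X = 97: dY/dX = -15/9409, Y = 15/97

Elasticity = (-15/9409) · (97 / (15/97)) = -1

Interpretation: for a small percentage change in X, the percentage change in Y is approximately -1.00 times as large.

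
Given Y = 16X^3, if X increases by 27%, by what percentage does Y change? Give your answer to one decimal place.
104.8%

For Y = 16X^3:
If X → X(1 + 0.27)
Then Y → Y · (1 + 0.27)^3
     ≈ Y · 2.0484

Percentage change = ((1 + 0.27)^3 − 1) × 100% ≈ 104.8%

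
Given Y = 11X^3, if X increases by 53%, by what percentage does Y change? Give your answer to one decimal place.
258.2%

For Y = 11X^3:
If X → X(1 + 0.53)
Then Y → Y · (1 + 0.53)^3
     ≈ Y · 3.5816

Percentage change = ((1 + 0.53)^3 − 1) × 100% ≈ 258.2%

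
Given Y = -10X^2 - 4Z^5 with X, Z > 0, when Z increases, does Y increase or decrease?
Y decreases

Taking the partial derivative:
∂Y/∂Z = -20Z^4

∂Y/∂Z = -20Z^4 < 0 (assuming positive values)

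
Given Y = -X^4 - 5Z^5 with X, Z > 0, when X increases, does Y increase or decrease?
Y decreases

Taking the partial derivative:
∂Y/∂X = -4X^3

∂Y/∂X = -4X^3 < 0 (assuming positive values)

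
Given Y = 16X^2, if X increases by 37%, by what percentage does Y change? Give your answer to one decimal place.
87.7%

For Y = 16X^2:
If X → X(1 + 0.37)
Then Y → Y · (1 + 0.37)^2
     = Y · 1.8769

Percentage change = ((1 + 0.37)^2 − 1) × 100% ≈ 87.7%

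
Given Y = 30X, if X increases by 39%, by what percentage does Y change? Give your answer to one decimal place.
39.0%

For Y = 30X:
If X → X(1 + 0.39)
Then Y → Y · (1 + 0.39)^1
     = Y · 1.3900

Percentage change = ((1 + 0.39)^1 − 1) × 100% = 39.0%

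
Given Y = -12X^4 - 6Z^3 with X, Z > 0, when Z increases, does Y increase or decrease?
Y decreases

Taking the partial derivative:
∂Y/∂Z = -18Z^2

∂Y/∂Z = -18Z^2 < 0 (assuming positive values)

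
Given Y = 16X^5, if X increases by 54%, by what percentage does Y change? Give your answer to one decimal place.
766.2%

For Y = 16X^5:
If X → X(1 + 0.54)
Then Y → Y · (1 + 0.54)^5
     ≈ Y · 8.6617

Percentage change = ((1 + 0.54)^5 − 1) × 100% ≈ 766.2%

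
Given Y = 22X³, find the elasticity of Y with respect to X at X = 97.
Elasticity = 3

Elasticity = (dY/dX) · (X/Y)

dY/dX = 66·X²
At X = 97: dY/dX = 620994, Y = 20078806

Elasticity = 620994 · (97 / 20078806) = 3

Interpretation: for a small percentage change in X, the percentage change in Y is approximately 3.00 times as large.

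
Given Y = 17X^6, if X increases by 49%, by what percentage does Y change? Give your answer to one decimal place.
994.3%

For Y = 17X^6:
If X → X(1 + 0.49)
Then Y → Y · (1 + 0.49)^6
     ≈ Y · 10.9425

Percentage change = ((1 + 0.49)^6 − 1) × 100% ≈ 994.3%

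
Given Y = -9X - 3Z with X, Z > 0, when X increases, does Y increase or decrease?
Y decreases

Taking the partial derivative:
∂Y/∂X = -9

∂Y/∂X = -9 < 0 (assuming positive values)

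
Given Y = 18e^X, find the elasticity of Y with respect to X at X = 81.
Elasticity = 81

Elasticity = (dY/dX) · (X/Y)

dY/dX = 18·e^X
At X = 81: dY/dX = 18·e^81, Y = 18·e^81

Elasticity = (18·e^81) · (81 / (18·e^81)) = 81

Interpretation: for a small percentage change in X, the percentage change in Y is approximately 81.00 times as large.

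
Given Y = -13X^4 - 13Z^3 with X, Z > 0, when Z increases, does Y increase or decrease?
Y decreases

Taking the partial derivative:
∂Y/∂Z = -39Z^2

∂Y/∂Z = -39Z^2 < 0 (assuming positive values)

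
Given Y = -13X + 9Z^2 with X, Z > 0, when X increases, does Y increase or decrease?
Y decreases

Taking the partial derivative:
∂Y/∂X = -13

∂Y/∂X = -13 < 0 (assuming positive values)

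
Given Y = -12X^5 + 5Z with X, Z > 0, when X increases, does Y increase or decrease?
Y decreases

Taking the partial derivative:
∂Y/∂X = -60X^4

∂Y/∂X = -60X^4 < 0 (assuming positive values)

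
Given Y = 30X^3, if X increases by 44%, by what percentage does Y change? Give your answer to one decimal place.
198.6%

For Y = 30X^3:
If X → X(1 + 0.44)
Then Y → Y · (1 + 0.44)^3
     ≈ Y · 2.9860

Percentage change = ((1 + 0.44)^3 − 1) × 100% ≈ 198.6%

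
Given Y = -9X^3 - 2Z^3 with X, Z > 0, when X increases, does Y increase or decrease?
Y decreases

Taking the partial derivative:
∂Y/∂X = -27X^2

∂Y/∂X = -27X^2 < 0 (assuming positive values)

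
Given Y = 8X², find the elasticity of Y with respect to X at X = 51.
Elasticity = 2

Elasticity = (dY/dX) · (X/Y)

dY/dX = 16·X
At X = 51: dY/dX = 816, Y = 20808

Elasticity = 816 · (51 / 20808) = 2

Interpretation: for a small percentage change in X, the percentage change in Y is approximately 2.00 times as large.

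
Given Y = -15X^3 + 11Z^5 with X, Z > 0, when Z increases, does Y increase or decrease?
Y increases

Taking the partial derivative:
∂Y/∂Z = 55Z^4

∂Y/∂Z = 55Z^4 > 0 (assuming positive values)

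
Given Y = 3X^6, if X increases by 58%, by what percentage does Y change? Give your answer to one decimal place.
1455.8%

For Y = 3X^6:
If X → X(1 + 0.58)
Then Y → Y · (1 + 0.58)^6
     ≈ Y · 15.5576

Percentage change = ((1 + 0.58)^6 − 1) × 100% ≈ 1455.8%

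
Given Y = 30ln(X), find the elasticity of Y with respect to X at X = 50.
Elasticity = 1/ln(50) ≈ 0.2556

Elasticity = (dY/dX) · (X/Y)

dY/dX = 30/X
At X = 50: dY/dX = 3/5, Y = 30·ln(50)

Elasticity = (3/5) · (50 / (30·ln(50))) = 1/ln(50) ≈ 0.2556

Interpretation: for a small percentage change in X, the percentage change in Y is approximately 0.26 times as large.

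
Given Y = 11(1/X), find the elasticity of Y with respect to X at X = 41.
Elasticity = -1

Elasticity = (dY/dX) · (X/Y)

dY/dX = -11/X²
At X = 41: dY/dX = -11/1681, Y = 11/41

Elasticity = (-11/1681) · (41 / (11/41)) = -1

Interpretation: for a small percentage change in X, the percentage change in Y is approximately -1.00 times as large.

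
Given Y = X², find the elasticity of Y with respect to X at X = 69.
Elasticity = 2

Elasticity = (dY/dX) · (X/Y)

dY/dX = 2·X
At X = 69: dY/dX = 138, Y = 4761

Elasticity = 138 · (69 / 4761) = 2

Interpretation: for a small percentage change in X, the percentage change in Y is approximately 2.00 times as large.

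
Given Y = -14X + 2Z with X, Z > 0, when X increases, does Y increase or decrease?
Y decreases

Taking the partial derivative:
∂Y/∂X = -14

∂Y/∂X = -14 < 0 (assuming positive values)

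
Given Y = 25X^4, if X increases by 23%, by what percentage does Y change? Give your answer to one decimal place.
128.9%

For Y = 25X^4:
If X → X(1 + 0.23)
Then Y → Y · (1 + 0.23)^4
     ≈ Y · 2.2889

Percentage change = ((1 + 0.23)^4 − 1) × 100% ≈ 128.9%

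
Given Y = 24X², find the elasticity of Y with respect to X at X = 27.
Elasticity = 2

Elasticity = (dY/dX) · (X/Y)

dY/dX = 48·X
At X = 27: dY/dX = 1296, Y = 17496

Elasticity = 1296 · (27 / 17496) = 2

Interpretation: for a small percentage change in X, the percentage change in Y is approximately 2.00 times as large.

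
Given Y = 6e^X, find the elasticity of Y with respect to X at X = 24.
Elasticity = 24

Elasticity = (dY/dX) · (X/Y)

dY/dX = 6·e^X
At X = 24: dY/dX = 6·e^24, Y = 6·e^24

Elasticity = (6·e^24) · (24 / (6·e^24)) = 24

Interpretation: for a small percentage change in X, the percentage change in Y is approximately 24.00 times as large.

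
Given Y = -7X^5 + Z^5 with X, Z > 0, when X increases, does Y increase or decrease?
Y decreases

Taking the partial derivative:
∂Y/∂X = -35X^4

∂Y/∂X = -35X^4 < 0 (assuming positive values)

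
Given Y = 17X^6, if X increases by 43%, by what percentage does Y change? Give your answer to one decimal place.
755.1%

For Y = 17X^6:
If X → X(1 + 0.43)
Then Y → Y · (1 + 0.43)^6
     ≈ Y · 8.5510

Percentage change = ((1 + 0.43)^6 − 1) × 100% ≈ 755.1%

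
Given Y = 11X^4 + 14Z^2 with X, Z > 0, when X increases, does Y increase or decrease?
Y increases

Taking the partial derivative:
∂Y/∂X = 44X^3

∂Y/∂X = 44X^3 > 0 (assuming positive values)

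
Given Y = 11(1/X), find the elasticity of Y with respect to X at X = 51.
Elasticity = -1

Elasticity = (dY/dX) · (X/Y)

dY/dX = -11/X²
At X = 51: dY/dX = -11/2601, Y = 11/51

Elasticity = (-11/2601) · (51 / (11/51)) = -1

Interpretation: for a small percentage change in X, the percentage change in Y is approximately -1.00 times as large.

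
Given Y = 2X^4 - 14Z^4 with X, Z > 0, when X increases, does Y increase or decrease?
Y increases

Taking the partial derivative:
∂Y/∂X = 8X^3

∂Y/∂X = 8X^3 > 0 (assuming positive values)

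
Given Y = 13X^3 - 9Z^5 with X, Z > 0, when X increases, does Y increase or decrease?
Y increases

Taking the partial derivative:
∂Y/∂X = 39X^2

∂Y/∂X = 39X^2 > 0 (assuming positive values)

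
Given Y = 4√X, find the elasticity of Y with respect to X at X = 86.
Elasticity = 1/2

Elasticity = (dY/dX) · (X/Y)

dY/dX = 2/√X
At X = 86: dY/dX = √86/43, Y = 4·√86

Elasticity = (√86/43) · (86 / (4·√86)) = 1/2

Interpretation: for a small percentage change in X, the percentage change in Y is approximately 0.50 times as large.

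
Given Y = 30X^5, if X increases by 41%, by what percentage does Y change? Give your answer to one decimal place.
457.3%

For Y = 30X^5:
If X → X(1 + 0.41)
Then Y → Y · (1 + 0.41)^5
     ≈ Y · 5.5731

Percentage change = ((1 + 0.41)^5 − 1) × 100% ≈ 457.3%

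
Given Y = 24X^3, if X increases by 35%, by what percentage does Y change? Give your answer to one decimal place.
146.0%

For Y = 24X^3:
If X → X(1 + 0.35)
Then Y → Y · (1 + 0.35)^3
     ≈ Y · 2.4604

Percentage change = ((1 + 0.35)^3 − 1) × 100% ≈ 146.0%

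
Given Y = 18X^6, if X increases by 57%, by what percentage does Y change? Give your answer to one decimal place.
1397.6%

For Y = 18X^6:
If X → X(1 + 0.57)
Then Y → Y · (1 + 0.57)^6
     ≈ Y · 14.9761

Percentage change = ((1 + 0.57)^6 − 1) × 100% ≈ 1397.6%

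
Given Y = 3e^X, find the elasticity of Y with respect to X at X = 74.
Elasticity = 74

Elasticity = (dY/dX) · (X/Y)

dY/dX = 3·e^X
At X = 74: dY/dX = 3·e^74, Y = 3·e^74

Elasticity = (3·e^74) · (74 / (3·e^74)) = 74

Interpretation: for a small percentage change in X, the percentage change in Y is approximately 74.00 times as large.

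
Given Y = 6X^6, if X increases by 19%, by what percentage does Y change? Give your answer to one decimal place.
184.0%

For Y = 6X^6:
If X → X(1 + 0.19)
Then Y → Y · (1 + 0.19)^6
     ≈ Y · 2.8398

Percentage change = ((1 + 0.19)^6 − 1) × 100% ≈ 184.0%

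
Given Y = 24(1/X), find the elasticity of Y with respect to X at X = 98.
Elasticity = -1

Elasticity = (dY/dX) · (X/Y)

dY/dX = -24/X²
At X = 98: dY/dX = -6/2401, Y = 12/49

Elasticity = (-6/2401) · (98 / (12/49)) = -1

Interpretation: for a small percentage change in X, the percentage change in Y is approximately -1.00 times as large.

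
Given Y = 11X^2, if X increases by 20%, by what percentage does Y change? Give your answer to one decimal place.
44.0%

For Y = 11X^2:
If X → X(1 + 0.2)
Then Y → Y · (1 + 0.2)^2
     = Y · 1.4400

Percentage change = ((1 + 0.2)^2 − 1) × 100% = 44.0%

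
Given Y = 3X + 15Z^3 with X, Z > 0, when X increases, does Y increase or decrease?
Y increases

Taking the partial derivative:
∂Y/∂X = 3

∂Y/∂X = 3 > 0 (assuming positive values)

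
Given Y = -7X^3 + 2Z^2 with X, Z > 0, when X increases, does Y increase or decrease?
Y decreases

Taking the partial derivative:
∂Y/∂X = -21X^2

∂Y/∂X = -21X^2 < 0 (assuming positive values)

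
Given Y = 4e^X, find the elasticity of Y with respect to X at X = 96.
Elasticity = 96

Elasticity = (dY/dX) · (X/Y)

dY/dX = 4·e^X
At X = 96: dY/dX = 4·e^96, Y = 4·e^96

Elasticity = (4·e^96) · (96 / (4·e^96)) = 96

Interpretation: for a small percentage change in X, the percentage change in Y is approximately 96.00 times as large.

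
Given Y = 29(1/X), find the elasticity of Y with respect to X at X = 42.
Elasticity = -1

Elasticity = (dY/dX) · (X/Y)

dY/dX = -29/X²
At X = 42: dY/dX = -29/1764, Y = 29/42

Elasticity = (-29/1764) · (42 / (29/42)) = -1

Interpretation: for a small percentage change in X, the percentage change in Y is approximately -1.00 times as large.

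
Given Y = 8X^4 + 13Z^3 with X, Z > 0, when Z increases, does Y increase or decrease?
Y increases

Taking the partial derivative:
∂Y/∂Z = 39Z^2

∂Y/∂Z = 39Z^2 > 0 (assuming positive values)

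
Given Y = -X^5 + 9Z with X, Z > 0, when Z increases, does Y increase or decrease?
Y increases

Taking the partial derivative:
∂Y/∂Z = 9

∂Y/∂Z = 9 > 0 (assuming positive values)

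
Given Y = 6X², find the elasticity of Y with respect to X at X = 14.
Elasticity = 2

Elasticity = (dY/dX) · (X/Y)

dY/dX = 12·X
At X = 14: dY/dX = 168, Y = 1176

Elasticity = 168 · (14 / 1176) = 2

Interpretation: for a small percentage change in X, the percentage change in Y is approximately 2.00 times as large.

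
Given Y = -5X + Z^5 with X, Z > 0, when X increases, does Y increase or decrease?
Y decreases

Taking the partial derivative:
∂Y/∂X = -5

∂Y/∂X = -5 < 0 (assuming positive values)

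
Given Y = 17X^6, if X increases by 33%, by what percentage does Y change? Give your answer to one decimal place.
453.5%

For Y = 17X^6:
If X → X(1 + 0.33)
Then Y → Y · (1 + 0.33)^6
     ≈ Y · 5.5349

Percentage change = ((1 + 0.33)^6 − 1) × 100% ≈ 453.5%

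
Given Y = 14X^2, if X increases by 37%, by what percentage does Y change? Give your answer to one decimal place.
87.7%

For Y = 14X^2:
If X → X(1 + 0.37)
Then Y → Y · (1 + 0.37)^2
     = Y · 1.8769

Percentage change = ((1 + 0.37)^2 − 1) × 100% ≈ 87.7%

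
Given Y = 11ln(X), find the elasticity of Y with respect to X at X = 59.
Elasticity = 1/ln(59) ≈ 0.2452

Elasticity = (dY/dX) · (X/Y)

dY/dX = 11/X
At X = 59: dY/dX = 11/59, Y = 11·ln(59)

Elasticity = (11/59) · (59 / (11·ln(59))) = 1/ln(59) ≈ 0.2452

Interpretation: for a small percentage change in X, the percentage change in Y is approximately 0.25 times as large.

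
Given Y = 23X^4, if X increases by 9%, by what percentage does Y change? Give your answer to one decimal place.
41.2%

For Y = 23X^4:
If X → X(1 + 0.09)
Then Y → Y · (1 + 0.09)^4
     ≈ Y · 1.4116

Percentage change = ((1 + 0.09)^4 − 1) × 100% ≈ 41.2%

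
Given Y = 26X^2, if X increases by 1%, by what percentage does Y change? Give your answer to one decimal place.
2.0%

For Y = 26X^2:
If X → X(1 + 0.01)
Then Y → Y · (1 + 0.01)^2
     = Y · 1.0201

Percentage change = ((1 + 0.01)^2 − 1) × 100% ≈ 2.0%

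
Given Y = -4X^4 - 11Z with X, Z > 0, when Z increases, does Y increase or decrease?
Y decreases

Taking the partial derivative:
∂Y/∂Z = -11

∂Y/∂Z = -11 < 0 (assuming positive values)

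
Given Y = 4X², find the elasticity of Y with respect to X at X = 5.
Elasticity = 2

Elasticity = (dY/dX) · (X/Y)

dY/dX = 8·X
At X = 5: dY/dX = 40, Y = 100

Elasticity = 40 · (5 / 100) = 2

Interpretation: for a small percentage change in X, the percentage change in Y is approximately 2.00 times as large.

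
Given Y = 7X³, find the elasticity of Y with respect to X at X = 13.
Elasticity = 3

Elasticity = (dY/dX) · (X/Y)

dY/dX = 21·X²
At X = 13: dY/dX = 3549, Y = 15379

Elasticity = 3549 · (13 / 15379) = 3

Interpretation: for a small percentage change in X, the percentage change in Y is approximately 3.00 times as large.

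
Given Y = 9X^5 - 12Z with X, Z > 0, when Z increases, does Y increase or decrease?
Y decreases

Taking the partial derivative:
∂Y/∂Z = -12

∂Y/∂Z = -12 < 0 (assuming positive values)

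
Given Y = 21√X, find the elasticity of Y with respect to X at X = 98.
Elasticity = 1/2

Elasticity = (dY/dX) · (X/Y)

dY/dX = 21/(2·√X)
At X = 98: dY/dX = 3·√2/4, Y = 147·√2

Elasticity = (3·√2/4) · (98 / (147·√2)) = 1/2

Interpretation: for a small percentage change in X, the percentage change in Y is approximately 0.50 times as large.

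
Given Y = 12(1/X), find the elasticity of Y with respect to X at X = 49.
Elasticity = -1

Elasticity = (dY/dX) · (X/Y)

dY/dX = -12/X²
At X = 49: dY/dX = -12/2401, Y = 12/49

Elasticity = (-12/2401) · (49 / (12/49)) = -1

Interpretation: for a small percentage change in X, the percentage change in Y is approximately -1.00 times as large.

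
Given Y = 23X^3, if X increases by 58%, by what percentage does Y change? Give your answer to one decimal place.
294.4%

For Y = 23X^3:
If X → X(1 + 0.58)
Then Y → Y · (1 + 0.58)^3
     ≈ Y · 3.9443

Percentage change = ((1 + 0.58)^3 − 1) × 100% ≈ 294.4%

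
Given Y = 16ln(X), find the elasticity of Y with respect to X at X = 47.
Elasticity = 1/ln(47) ≈ 0.2597

Elasticity = (dY/dX) · (X/Y)

dY/dX = 16/X
At X = 47: dY/dX = 16/47, Y = 16·ln(47)

Elasticity = (16/47) · (47 / (16·ln(47))) = 1/ln(47) ≈ 0.2597

Interpretation: for a small percentage change in X, the percentage change in Y is approximately 0.26 times as large.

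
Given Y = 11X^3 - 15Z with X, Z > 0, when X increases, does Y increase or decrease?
Y increases

Taking the partial derivative:
∂Y/∂X = 33X^2

∂Y/∂X = 33X^2 > 0 (assuming positive values)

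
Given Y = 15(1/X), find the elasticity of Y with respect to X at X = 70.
Elasticity = -1

Elasticity = (dY/dX) · (X/Y)

dY/dX = -15/X²
At X = 70: dY/dX = -3/980, Y = 3/14

Elasticity = (-3/980) · (70 / (3/14)) = -1

Interpretation: for a small percentage change in X, the percentage change in Y is approximately -1.00 times as large.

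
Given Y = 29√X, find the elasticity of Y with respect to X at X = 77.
Elasticity = 1/2

Elasticity = (dY/dX) · (X/Y)

dY/dX = 29/(2·√X)
At X = 77: dY/dX = 29·√77/154, Y = 29·√77

Elasticity = (29·√77/154) · (77 / (29·√77)) = 1/2

Interpretation: for a small percentage change in X, the percentage change in Y is approximately 0.50 times as large.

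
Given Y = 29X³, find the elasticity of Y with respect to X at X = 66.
Elasticity = 3

Elasticity = (dY/dX) · (X/Y)

dY/dX = 87·X²
At X = 66: dY/dX = 378972, Y = 8337384

Elasticity = 378972 · (66 / 8337384) = 3

Interpretation: for a small percentage change in X, the percentage change in Y is approximately 3.00 times as large.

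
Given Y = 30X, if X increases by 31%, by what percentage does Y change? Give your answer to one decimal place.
31.0%

For Y = 30X:
If X → X(1 + 0.31)
Then Y → Y · (1 + 0.31)^1
     = Y · 1.3100

Percentage change = ((1 + 0.31)^1 − 1) × 100% = 31.0%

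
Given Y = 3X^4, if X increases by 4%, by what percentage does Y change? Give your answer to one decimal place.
17.0%

For Y = 3X^4:
If X → X(1 + 0.04)
Then Y → Y · (1 + 0.04)^4
     ≈ Y · 1.1699

Percentage change = ((1 + 0.04)^4 − 1) × 100% ≈ 17.0%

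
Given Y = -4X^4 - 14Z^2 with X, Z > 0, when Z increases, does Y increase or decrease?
Y decreases

Taking the partial derivative:
∂Y/∂Z = -28Z

∂Y/∂Z = -28Z < 0 (assuming positive values)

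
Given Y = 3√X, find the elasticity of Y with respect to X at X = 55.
Elasticity = 1/2

Elasticity = (dY/dX) · (X/Y)

dY/dX = 3/(2·√X)
At X = 55: dY/dX = 3·√55/110, Y = 3·√55

Elasticity = (3·√55/110) · (55 / (3·√55)) = 1/2

Interpretation: for a small percentage change in X, the percentage change in Y is approximately 0.50 times as large.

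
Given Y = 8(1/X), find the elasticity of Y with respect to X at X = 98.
Elasticity = -1

Elasticity = (dY/dX) · (X/Y)

dY/dX = -8/X²
At X = 98: dY/dX = -2/2401, Y = 4/49

Elasticity = (-2/2401) · (98 / (4/49)) = -1

Interpretation: for a small percentage change in X, the percentage change in Y is approximately -1.00 times as large.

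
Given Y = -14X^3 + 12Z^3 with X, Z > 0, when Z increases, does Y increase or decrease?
Y increases

Taking the partial derivative:
∂Y/∂Z = 36Z^2

∂Y/∂Z = 36Z^2 > 0 (assuming positive values)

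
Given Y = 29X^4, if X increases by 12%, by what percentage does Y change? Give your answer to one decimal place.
57.4%

For Y = 29X^4:
If X → X(1 + 0.12)
Then Y → Y · (1 + 0.12)^4
     ≈ Y · 1.5735

Percentage change = ((1 + 0.12)^4 − 1) × 100% ≈ 57.4%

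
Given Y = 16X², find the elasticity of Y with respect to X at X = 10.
Elasticity = 2

Elasticity = (dY/dX) · (X/Y)

dY/dX = 32·X
At X = 10: dY/dX = 320, Y = 1600

Elasticity = 320 · (10 / 1600) = 2

Interpretation: for a small percentage change in X, the percentage change in Y is approximately 2.00 times as large.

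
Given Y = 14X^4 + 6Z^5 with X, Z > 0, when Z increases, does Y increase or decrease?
Y increases

Taking the partial derivative:
∂Y/∂Z = 30Z^4

∂Y/∂Z = 30Z^4 > 0 (assuming positive values)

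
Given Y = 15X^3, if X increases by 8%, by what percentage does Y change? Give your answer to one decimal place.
26.0%

For Y = 15X^3:
If X → X(1 + 0.08)
Then Y → Y · (1 + 0.08)^3
     ≈ Y · 1.2597

Percentage change = ((1 + 0.08)^3 − 1) × 100% ≈ 26.0%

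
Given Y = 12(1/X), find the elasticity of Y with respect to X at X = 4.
Elasticity = -1

Elasticity = (dY/dX) · (X/Y)

dY/dX = -12/X²
At X = 4: dY/dX = -3/4, Y = 3

Elasticity = (-3/4) · (4 / 3) = -1

Interpretation: for a small percentage change in X, the percentage change in Y is approximately -1.00 times as large.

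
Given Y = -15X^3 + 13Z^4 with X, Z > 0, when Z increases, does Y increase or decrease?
Y increases

Taking the partial derivative:
∂Y/∂Z = 52Z^3

∂Y/∂Z = 52Z^3 > 0 (assuming positive values)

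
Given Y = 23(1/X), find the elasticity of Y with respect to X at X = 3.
Elasticity = -1

Elasticity = (dY/dX) · (X/Y)

dY/dX = -23/X²
At X = 3: dY/dX = -23/9, Y = 23/3

Elasticity = (-23/9) · (3 / (23/3)) = -1

Interpretation: for a small percentage change in X, the percentage change in Y is approximately -1.00 times as large.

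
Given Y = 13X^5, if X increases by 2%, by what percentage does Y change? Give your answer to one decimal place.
10.4%

For Y = 13X^5:
If X → X(1 + 0.02)
Then Y → Y · (1 + 0.02)^5
     ≈ Y · 1.1041

Percentage change = ((1 + 0.02)^5 − 1) × 100% ≈ 10.4%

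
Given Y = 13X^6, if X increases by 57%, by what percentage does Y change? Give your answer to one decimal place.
1397.6%

For Y = 13X^6:
If X → X(1 + 0.57)
Then Y → Y · (1 + 0.57)^6
     ≈ Y · 14.9761

Percentage change = ((1 + 0.57)^6 − 1) × 100% ≈ 1397.6%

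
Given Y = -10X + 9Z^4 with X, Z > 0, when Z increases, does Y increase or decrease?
Y increases

Taking the partial derivative:
∂Y/∂Z = 36Z^3

∂Y/∂Z = 36Z^3 > 0 (assuming positive values)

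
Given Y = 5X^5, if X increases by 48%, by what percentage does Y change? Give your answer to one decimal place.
610.1%

For Y = 5X^5:
If X → X(1 + 0.48)
Then Y → Y · (1 + 0.48)^5
     ≈ Y · 7.1008

Percentage change = ((1 + 0.48)^5 − 1) × 100% ≈ 610.1%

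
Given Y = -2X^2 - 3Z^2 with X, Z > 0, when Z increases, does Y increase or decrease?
Y decreases

Taking the partial derivative:
∂Y/∂Z = -6Z

∂Y/∂Z = -6Z < 0 (assuming positive values)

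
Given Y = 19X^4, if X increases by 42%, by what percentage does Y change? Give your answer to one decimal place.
306.6%

For Y = 19X^4:
If X → X(1 + 0.42)
Then Y → Y · (1 + 0.42)^4
     ≈ Y · 4.0659

Percentage change = ((1 + 0.42)^4 − 1) × 100% ≈ 306.6%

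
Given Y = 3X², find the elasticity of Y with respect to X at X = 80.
Elasticity = 2

Elasticity = (dY/dX) · (X/Y)

dY/dX = 6·X
At X = 80: dY/dX = 480, Y = 19200

Elasticity = 480 · (80 / 19200) = 2

Interpretation: for a small percentage change in X, the percentage change in Y is approximately 2.00 times as large.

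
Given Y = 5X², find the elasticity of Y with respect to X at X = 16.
Elasticity = 2

Elasticity = (dY/dX) · (X/Y)

dY/dX = 10·X
At X = 16: dY/dX = 160, Y = 1280

Elasticity = 160 · (16 / 1280) = 2

Interpretation: for a small percentage change in X, the percentage change in Y is approximately 2.00 times as large.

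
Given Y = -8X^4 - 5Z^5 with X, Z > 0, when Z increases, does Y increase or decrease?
Y decreases

Taking the partial derivative:
∂Y/∂Z = -25Z^4

∂Y/∂Z = -25Z^4 < 0 (assuming positive values)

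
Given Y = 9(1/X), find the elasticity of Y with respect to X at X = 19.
Elasticity = -1

Elasticity = (dY/dX) · (X/Y)

dY/dX = -9/X²
At X = 19: dY/dX = -9/361, Y = 9/19

Elasticity = (-9/361) · (19 / (9/19)) = -1

Interpretation: for a small percentage change in X, the percentage change in Y is approximately -1.00 times as large.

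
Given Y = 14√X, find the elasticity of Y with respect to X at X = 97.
Elasticity = 1/2

Elasticity = (dY/dX) · (X/Y)

dY/dX = 7/√X
At X = 97: dY/dX = 7·√97/97, Y = 14·√97

Elasticity = (7·√97/97) · (97 / (14·√97)) = 1/2

Interpretation: for a small percentage change in X, the percentage change in Y is approximately 0.50 times as large.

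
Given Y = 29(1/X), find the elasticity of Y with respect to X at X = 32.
Elasticity = -1

Elasticity = (dY/dX) · (X/Y)

dY/dX = -29/X²
At X = 32: dY/dX = -29/1024, Y = 29/32

Elasticity = (-29/1024) · (32 / (29/32)) = -1

Interpretation: for a small percentage change in X, the percentage change in Y is approximately -1.00 times as large.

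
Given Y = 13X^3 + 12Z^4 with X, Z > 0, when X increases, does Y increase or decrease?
Y increases

Taking the partial derivative:
∂Y/∂X = 39X^2

∂Y/∂X = 39X^2 > 0 (assuming positive values)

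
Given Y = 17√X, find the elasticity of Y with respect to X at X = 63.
Elasticity = 1/2

Elasticity = (dY/dX) · (X/Y)

dY/dX = 17/(2·√X)
At X = 63: dY/dX = 17·√7/42, Y = 51·√7

Elasticity = (17·√7/42) · (63 / (51·√7)) = 1/2

Interpretation: for a small percentage change in X, the percentage change in Y is approximately 0.50 times as large.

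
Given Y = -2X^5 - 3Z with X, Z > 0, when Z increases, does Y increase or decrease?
Y decreases

Taking the partial derivative:
∂Y/∂Z = -3

∂Y/∂Z = -3 < 0 (assuming positive values)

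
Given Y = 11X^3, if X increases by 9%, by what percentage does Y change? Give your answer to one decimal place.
29.5%

For Y = 11X^3:
If X → X(1 + 0.09)
Then Y → Y · (1 + 0.09)^3
     ≈ Y · 1.2950

Percentage change = ((1 + 0.09)^3 − 1) × 100% ≈ 29.5%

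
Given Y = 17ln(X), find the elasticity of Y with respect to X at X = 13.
Elasticity = 1/ln(13) ≈ 0.3899

Elasticity = (dY/dX) · (X/Y)

dY/dX = 17/X
At X = 13: dY/dX = 17/13, Y = 17·ln(13)

Elasticity = (17/13) · (13 / (17·ln(13))) = 1/ln(13) ≈ 0.3899

Interpretation: for a small percentage change in X, the percentage change in Y is approximately 0.39 times as large.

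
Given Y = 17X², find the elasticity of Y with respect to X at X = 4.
Elasticity = 2

Elasticity = (dY/dX) · (X/Y)

dY/dX = 34·X
At X = 4: dY/dX = 136, Y = 272

Elasticity = 136 · (4 / 272) = 2

Interpretation: for a small percentage change in X, the percentage change in Y is approximately 2.00 times as large.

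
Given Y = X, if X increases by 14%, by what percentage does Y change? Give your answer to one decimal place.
14.0%

For Y = X:
If X → X(1 + 0.14)
Then Y → Y · (1 + 0.14)^1
     = Y · 1.1400

Percentage change = ((1 + 0.14)^1 − 1) × 100% = 14.0%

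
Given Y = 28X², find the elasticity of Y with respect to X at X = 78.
Elasticity = 2

Elasticity = (dY/dX) · (X/Y)

dY/dX = 56·X
At X = 78: dY/dX = 4368, Y = 170352

Elasticity = 4368 · (78 / 170352) = 2

Interpretation: for a small percentage change in X, the percentage change in Y is approximately 2.00 times as large.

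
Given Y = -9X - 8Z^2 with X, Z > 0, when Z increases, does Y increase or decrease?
Y decreases

Taking the partial derivative:
∂Y/∂Z = -16Z

∂Y/∂Z = -16Z < 0 (assuming positive values)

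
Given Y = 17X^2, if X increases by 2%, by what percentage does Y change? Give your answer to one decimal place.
4.0%

For Y = 17X^2:
If X → X(1 + 0.02)
Then Y → Y · (1 + 0.02)^2
     = Y · 1.0404

Percentage change = ((1 + 0.02)^2 − 1) × 100% ≈ 4.0%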